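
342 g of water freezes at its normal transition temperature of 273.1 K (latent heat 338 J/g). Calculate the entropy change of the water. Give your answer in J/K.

Heat released by the substance: Q = −mL = −342 × 338 = −115596 J.
At constant T, ΔS = Q_rev/T = −115596 / 273.1 = -423 J/K.

ΔS = -423 J/K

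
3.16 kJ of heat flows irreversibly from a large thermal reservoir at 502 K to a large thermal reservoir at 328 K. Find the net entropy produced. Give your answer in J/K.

ΔS_total = 3.34 J/K

ΔS_hot = −Q/T_H = −3160/502 = -6.295 J/K and ΔS_cold = +Q/T_C = 3160/328 = 9.634 J/K.
ΔS_total = -6.295 + 9.634 = 3.34 J/K, positive as the second law requires.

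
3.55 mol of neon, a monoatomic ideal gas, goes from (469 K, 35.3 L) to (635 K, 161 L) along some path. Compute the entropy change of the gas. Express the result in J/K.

Entropy is a state function: ΔS = nC_V ln(T₂/T₁) + nR ln(V₂/V₁), with C_V = 3R/2 = 12.47 J mol⁻¹ K⁻¹ for a monoatomic ideal gas.
ΔS = 3.55 × [12.47 × ln(635/469) + 8.314 × ln(161/35.3)] = 58.2 J/K.

ΔS = 58.2 J/K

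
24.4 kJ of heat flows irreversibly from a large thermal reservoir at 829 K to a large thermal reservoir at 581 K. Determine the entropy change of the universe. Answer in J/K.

ΔS_hot = −Q/T_H = −24400/829 = -29.43 J/K and ΔS_cold = +Q/T_C = 24400/581 = 42 J/K.
ΔS_total = -29.43 + 42 = 12.6 J/K, positive as the second law requires.

ΔS_total = 12.6 J/K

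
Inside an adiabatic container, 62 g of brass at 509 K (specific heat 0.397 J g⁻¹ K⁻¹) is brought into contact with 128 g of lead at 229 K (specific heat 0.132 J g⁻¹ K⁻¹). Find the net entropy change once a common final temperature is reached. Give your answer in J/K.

Energy balance: T_f = (m₁c₁T₁ + m₂c₂T₂)/(m₁c₁ + m₂c₂) = 395.03 K.
ΔS₁ = m₁c₁ ln(T_f/T₁) = 24.614 × ln(395.03/509) = -6.239 J/K.
ΔS₂ = m₂c₂ ln(T_f/T₂) = 16.896 × ln(395.03/229) = 9.212 J/K.
ΔS_total = -6.239 + 9.212 = 2.97 J/K.

ΔS_total = 2.97 J/K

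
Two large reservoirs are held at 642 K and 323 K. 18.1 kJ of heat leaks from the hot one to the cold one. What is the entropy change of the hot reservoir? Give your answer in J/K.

The hot reservoir loses heat Q, so ΔS_hot = −Q/T_H = −18100/642 = -28.2 J/K.

ΔS_hot = -28.2 J/K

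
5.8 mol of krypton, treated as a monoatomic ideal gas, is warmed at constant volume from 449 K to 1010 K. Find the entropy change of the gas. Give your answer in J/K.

ΔS = 58.6 J/K

At constant volume, ΔS = nC_V ln(T₂/T₁) with C_V = 3R/2 = 12.47 J mol⁻¹ K⁻¹.
ΔS = 5.8 × 12.47 × ln(1010/449) = 58.6 J/K.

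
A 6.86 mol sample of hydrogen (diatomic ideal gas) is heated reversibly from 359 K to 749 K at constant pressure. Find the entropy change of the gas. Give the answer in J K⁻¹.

At constant pressure, ΔS = nC_p ln(T₂/T₁) with C_p = 7R/2 = 29.1 J mol⁻¹ K⁻¹.
ΔS = 6.86 × 29.1 × ln(749/359) = 147 J/K.

ΔS = 147 J/K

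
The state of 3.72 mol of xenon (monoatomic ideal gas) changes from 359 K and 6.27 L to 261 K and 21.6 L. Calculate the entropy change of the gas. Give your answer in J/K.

ΔS = 23.5 J/K

Entropy is a state function: ΔS = nC_V ln(T₂/T₁) + nR ln(V₂/V₁), with C_V = 3R/2 = 12.47 J mol⁻¹ K⁻¹ for a monoatomic ideal gas.
ΔS = 3.72 × [12.47 × ln(261/359) + 8.314 × ln(21.6/6.27)] = 23.5 J/K.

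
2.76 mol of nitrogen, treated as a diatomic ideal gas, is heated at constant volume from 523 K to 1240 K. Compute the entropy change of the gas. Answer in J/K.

At constant volume, ΔS = nC_V ln(T₂/T₁) with C_V = 5R/2 = 20.79 J mol⁻¹ K⁻¹.
ΔS = 2.76 × 20.79 × ln(1240/523) = 49.5 J/K.

ΔS = 49.5 J/K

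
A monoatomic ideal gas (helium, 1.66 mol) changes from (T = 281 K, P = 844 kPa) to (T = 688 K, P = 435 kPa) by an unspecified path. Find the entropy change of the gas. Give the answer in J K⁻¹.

ΔS = 40 J/K

ΔS = nC_p ln(T₂/T₁) − nR ln(P₂/P₁), with C_p = 5R/2 = 20.79 J mol⁻¹ K⁻¹ for a monoatomic ideal gas.
ΔS = 1.66 × [20.79 × ln(688/281) − 8.314 × ln(435/844)] = 40 J/K.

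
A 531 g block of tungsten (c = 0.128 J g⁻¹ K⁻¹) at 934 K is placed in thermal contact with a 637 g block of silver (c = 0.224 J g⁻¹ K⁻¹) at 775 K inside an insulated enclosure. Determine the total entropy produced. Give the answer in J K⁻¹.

Energy balance: T_f = (m₁c₁T₁ + m₂c₂T₂)/(m₁c₁ + m₂c₂) = 826.3 K.
ΔS₁ = m₁c₁ ln(T_f/T₁) = 67.968 × ln(826.3/934) = -8.327 J/K.
ΔS₂ = m₂c₂ ln(T_f/T₂) = 142.688 × ln(826.3/775) = 9.146 J/K.
ΔS_total = -8.327 + 9.146 = 0.819 J/K.

ΔS_total = 0.819 J/K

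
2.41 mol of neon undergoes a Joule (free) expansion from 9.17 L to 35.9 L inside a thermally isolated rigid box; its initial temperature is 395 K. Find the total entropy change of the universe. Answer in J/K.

ΔS_universe = 27.3 J/K

For an ideal gas in free expansion Q = 0 and W = 0, so T is unchanged.
Entropy is a state function; using a reversible isothermal path, ΔS_gas = nR ln(V₂/V₁) = 2.41 × 8.314 × ln(35.9/9.17) = 27.3 J/K.
The insulated surroundings exchange no heat, so ΔS_surr = 0 and ΔS_universe = ΔS_gas.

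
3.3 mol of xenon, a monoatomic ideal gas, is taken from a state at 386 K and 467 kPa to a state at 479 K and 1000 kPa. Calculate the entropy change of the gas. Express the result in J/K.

ΔS = nC_p ln(T₂/T₁) − nR ln(P₂/P₁), with C_p = 5R/2 = 20.79 J mol⁻¹ K⁻¹ for a monoatomic ideal gas.
ΔS = 3.3 × [20.79 × ln(479/386) − 8.314 × ln(1000/467)] = -6.08 J/K.

ΔS = -6.08 J/K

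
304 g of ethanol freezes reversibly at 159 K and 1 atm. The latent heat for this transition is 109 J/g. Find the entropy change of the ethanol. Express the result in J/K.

Heat released by the substance: Q = −mL = −304 × 109 = −33136 J.
At constant T, ΔS = Q_rev/T = −33136 / 159 = -208 J/K.

ΔS = -208 J/K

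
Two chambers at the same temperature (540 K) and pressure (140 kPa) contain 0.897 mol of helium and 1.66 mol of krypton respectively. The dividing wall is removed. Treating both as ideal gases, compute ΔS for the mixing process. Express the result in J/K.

Mole fractions: x_A = 0.897/2.56 = 0.351, x_B = 0.649.
ΔS_mix = −R(n_A ln x_A + n_B ln x_B) = −8.314 × (0.897 ln 0.351 + 1.66 ln 0.649) = 13.8 J/K.

ΔS_mix = 13.8 J/K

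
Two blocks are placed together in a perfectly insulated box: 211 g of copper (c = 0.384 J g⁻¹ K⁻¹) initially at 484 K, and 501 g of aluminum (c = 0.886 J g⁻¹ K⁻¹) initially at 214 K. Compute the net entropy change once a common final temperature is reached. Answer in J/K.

Energy balance: T_f = (m₁c₁T₁ + m₂c₂T₂)/(m₁c₁ + m₂c₂) = 255.68 K.
ΔS₁ = m₁c₁ ln(T_f/T₁) = 81.024 × ln(255.68/484) = -51.71 J/K.
ΔS₂ = m₂c₂ ln(T_f/T₂) = 443.886 × ln(255.68/214) = 78.98 J/K.
ΔS_total = -51.71 + 78.98 = 27.3 J/K.

ΔS_total = 27.3 J/K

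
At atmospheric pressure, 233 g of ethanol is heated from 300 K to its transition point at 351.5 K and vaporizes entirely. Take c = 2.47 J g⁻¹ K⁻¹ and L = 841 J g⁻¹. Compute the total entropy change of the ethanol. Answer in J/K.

ΔS = 649 J/K

Warming step: ΔS₁ = m c ln(T_tr/T_i) = 233 × 2.47 × ln(351.5/300) = 91.18 J/K.
Phase change: ΔS₂ = +mL/T_tr = 233 × 841 / 351.5 = 557.5 J/K.
ΔS_total = (91.18) + (557.5) = 649 J/K.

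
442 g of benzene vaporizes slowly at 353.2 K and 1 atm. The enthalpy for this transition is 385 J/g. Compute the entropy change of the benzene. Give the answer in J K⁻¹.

Heat absorbed by the substance: Q = mL = 442 × 385 = 170170 J.
At constant T, ΔS = Q_rev/T = 170170 / 353.2 = 482 J/K.

ΔS = 482 J/K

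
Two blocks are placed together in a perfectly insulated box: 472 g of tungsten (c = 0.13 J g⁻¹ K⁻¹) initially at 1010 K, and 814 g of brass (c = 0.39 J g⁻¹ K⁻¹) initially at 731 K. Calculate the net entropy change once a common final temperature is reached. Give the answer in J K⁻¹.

Energy balance: T_f = (m₁c₁T₁ + m₂c₂T₂)/(m₁c₁ + m₂c₂) = 776.19 K.
ΔS₁ = m₁c₁ ln(T_f/T₁) = 61.36 × ln(776.19/1010) = -16.156 J/K.
ΔS₂ = m₂c₂ ln(T_f/T₂) = 317.46 × ln(776.19/731) = 19.043 J/K.
ΔS_total = -16.156 + 19.043 = 2.89 J/K.

ΔS_total = 2.89 J/K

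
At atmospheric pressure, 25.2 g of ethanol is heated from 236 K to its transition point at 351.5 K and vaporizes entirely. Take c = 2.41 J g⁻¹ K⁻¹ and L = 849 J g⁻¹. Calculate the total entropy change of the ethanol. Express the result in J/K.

ΔS = 85.1 J/K

Warming step: ΔS₁ = m c ln(T_tr/T_i) = 25.2 × 2.41 × ln(351.5/236) = 24.19 J/K.
Phase change: ΔS₂ = +mL/T_tr = 25.2 × 849 / 351.5 = 60.87 J/K.
ΔS_total = (24.19) + (60.87) = 85.1 J/K.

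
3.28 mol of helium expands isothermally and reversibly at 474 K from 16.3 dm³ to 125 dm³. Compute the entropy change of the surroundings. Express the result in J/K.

For an isothermal ideal gas ΔS_gas = nR ln(V₂/V₁) = 3.28 × 8.314 × ln(125/16.3) = 55.6 J/K.
The process is reversible, so ΔS_surr = −ΔS_gas = -55.6 J/K and ΔS_universe = 0.

ΔS_surr = -55.6 J/K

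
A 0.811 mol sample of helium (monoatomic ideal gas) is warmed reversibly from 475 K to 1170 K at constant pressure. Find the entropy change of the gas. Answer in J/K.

At constant pressure, ΔS = nC_p ln(T₂/T₁) with C_p = 5R/2 = 20.79 J mol⁻¹ K⁻¹.
ΔS = 0.811 × 20.79 × ln(1170/475) = 15.2 J/K.

ΔS = 15.2 J/K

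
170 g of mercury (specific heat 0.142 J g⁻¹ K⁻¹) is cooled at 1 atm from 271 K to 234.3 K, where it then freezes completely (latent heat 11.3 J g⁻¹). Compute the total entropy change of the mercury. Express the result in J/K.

Cooling step: ΔS₁ = m c ln(T_tr/T_i) = 170 × 0.142 × ln(234.3/271) = -3.513 J/K.
Phase change: ΔS₂ = −mL/T_tr = −170 × 11.3 / 234.3 = -8.199 J/K.
ΔS_total = (-3.513) + (-8.199) = -11.7 J/K.

ΔS = -11.7 J/K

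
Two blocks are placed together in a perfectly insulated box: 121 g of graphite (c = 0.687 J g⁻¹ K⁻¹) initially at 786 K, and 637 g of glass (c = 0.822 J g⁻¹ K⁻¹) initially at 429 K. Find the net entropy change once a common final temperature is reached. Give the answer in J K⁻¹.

Energy balance: T_f = (m₁c₁T₁ + m₂c₂T₂)/(m₁c₁ + m₂c₂) = 477.91 K.
ΔS₁ = m₁c₁ ln(T_f/T₁) = 83.127 × ln(477.91/786) = -41.36 J/K.
ΔS₂ = m₂c₂ ln(T_f/T₂) = 523.614 × ln(477.91/429) = 56.53 J/K.
ΔS_total = -41.36 + 56.53 = 15.2 J/K.

ΔS_total = 15.2 J/K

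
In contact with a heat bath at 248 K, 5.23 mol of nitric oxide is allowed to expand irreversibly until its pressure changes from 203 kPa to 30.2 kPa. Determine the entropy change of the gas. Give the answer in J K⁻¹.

Entropy is a state function, so ΔS_gas depends only on the end states.
For an isothermal ideal gas ΔS_gas = nR ln(P₁/P₂) = 5.23 × 8.314 × ln(203/30.2) = 82.8 J/K.

ΔS_gas = 82.8 J/K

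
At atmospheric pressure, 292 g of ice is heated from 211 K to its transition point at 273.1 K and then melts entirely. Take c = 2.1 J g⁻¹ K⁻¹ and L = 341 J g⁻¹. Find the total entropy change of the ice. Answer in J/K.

Warming step: ΔS₁ = m c ln(T_tr/T_i) = 292 × 2.1 × ln(273.1/211) = 158.2 J/K.
Phase change: ΔS₂ = +mL/T_tr = 292 × 341 / 273.1 = 364.6 J/K.
ΔS_total = (158.2) + (364.6) = 523 J/K.

ΔS = 523 J/K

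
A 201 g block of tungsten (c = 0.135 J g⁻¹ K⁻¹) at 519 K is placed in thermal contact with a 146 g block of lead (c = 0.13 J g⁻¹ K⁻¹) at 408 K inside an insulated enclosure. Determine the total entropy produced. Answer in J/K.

Energy balance: T_f = (m₁c₁T₁ + m₂c₂T₂)/(m₁c₁ + m₂c₂) = 473.31 K.
ΔS₁ = m₁c₁ ln(T_f/T₁) = 27.135 × ln(473.31/519) = -2.5 J/K.
ΔS₂ = m₂c₂ ln(T_f/T₂) = 18.98 × ln(473.31/408) = 2.818 J/K.
ΔS_total = -2.5 + 2.818 = 0.318 J/K.

ΔS_total = 0.318 J/K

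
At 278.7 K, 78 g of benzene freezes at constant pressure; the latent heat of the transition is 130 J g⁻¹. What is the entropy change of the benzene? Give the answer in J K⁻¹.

Heat released by the substance: Q = −mL = −78 × 130 = −10140 J.
At constant T, ΔS = Q_rev/T = −10140 / 278.7 = -36.4 J/K.

ΔS = -36.4 J/K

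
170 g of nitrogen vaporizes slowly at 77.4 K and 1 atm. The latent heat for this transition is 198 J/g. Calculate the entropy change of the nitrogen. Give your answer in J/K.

Heat absorbed by the substance: Q = mL = 170 × 198 = 33660 J.
At constant T, ΔS = Q_rev/T = 33660 / 77.4 = 435 J/K.

ΔS = 435 J/K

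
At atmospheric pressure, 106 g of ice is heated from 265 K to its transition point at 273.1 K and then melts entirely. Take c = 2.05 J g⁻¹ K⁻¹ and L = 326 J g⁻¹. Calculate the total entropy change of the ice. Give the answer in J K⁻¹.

ΔS = 133 J/K

Warming step: ΔS₁ = m c ln(T_tr/T_i) = 106 × 2.05 × ln(273.1/265) = 6.543 J/K.
Phase change: ΔS₂ = +mL/T_tr = 106 × 326 / 273.1 = 126.5 J/K.
ΔS_total = (6.543) + (126.5) = 133 J/K.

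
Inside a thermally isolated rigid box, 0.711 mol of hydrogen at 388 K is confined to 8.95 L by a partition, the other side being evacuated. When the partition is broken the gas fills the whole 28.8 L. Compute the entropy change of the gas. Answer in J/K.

ΔS_gas = 6.91 J/K

No heat is exchanged and no work is done, so the ideal-gas temperature stays constant.
Entropy is a state function; using a reversible isothermal path, ΔS_gas = nR ln(V₂/V₁) = 0.711 × 8.314 × ln(28.8/8.95) = 6.91 J/K.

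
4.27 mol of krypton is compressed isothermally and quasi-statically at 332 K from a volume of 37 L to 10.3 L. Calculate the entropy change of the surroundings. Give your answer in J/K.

For an isothermal ideal gas ΔS_gas = nR ln(V₂/V₁) = 4.27 × 8.314 × ln(10.3/37) = -45.4 J/K.
The process is reversible, so ΔS_surr = −ΔS_gas = 45.4 J/K and ΔS_universe = 0.

ΔS_surr = 45.4 J/K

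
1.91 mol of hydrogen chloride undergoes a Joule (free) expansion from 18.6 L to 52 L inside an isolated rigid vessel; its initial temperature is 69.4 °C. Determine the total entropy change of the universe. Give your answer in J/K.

For an ideal gas in free expansion Q = 0 and W = 0, so T is unchanged.
Entropy is a state function; using a reversible isothermal path, ΔS_gas = nR ln(V₂/V₁) = 1.91 × 8.314 × ln(52/18.6) = 16.3 J/K.
The insulated surroundings exchange no heat, so ΔS_surr = 0 and ΔS_universe = ΔS_gas.

ΔS_universe = 16.3 J/K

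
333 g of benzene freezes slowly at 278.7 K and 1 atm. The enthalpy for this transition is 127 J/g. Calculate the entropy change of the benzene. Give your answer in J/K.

Heat released by the substance: Q = −mL = −333 × 127 = −42291 J.
At constant T, ΔS = Q_rev/T = −42291 / 278.7 = -152 J/K.

ΔS = -152 J/K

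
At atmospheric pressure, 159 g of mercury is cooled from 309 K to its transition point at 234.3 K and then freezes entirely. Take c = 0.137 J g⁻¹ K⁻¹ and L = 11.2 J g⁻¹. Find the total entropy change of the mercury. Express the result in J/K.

Cooling step: ΔS₁ = m c ln(T_tr/T_i) = 159 × 0.137 × ln(234.3/309) = -6.028 J/K.
Phase change: ΔS₂ = −mL/T_tr = −159 × 11.2 / 234.3 = -7.601 J/K.
ΔS_total = (-6.028) + (-7.601) = -13.6 J/K.

ΔS = -13.6 J/K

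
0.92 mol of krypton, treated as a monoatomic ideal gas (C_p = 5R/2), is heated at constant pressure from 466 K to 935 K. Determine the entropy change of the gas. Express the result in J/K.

ΔS = 13.3 J/K

At constant pressure, ΔS = nC_p ln(T₂/T₁) with C_p = 5R/2 = 20.79 J mol⁻¹ K⁻¹.
ΔS = 0.92 × 20.79 × ln(935/466) = 13.3 J/K.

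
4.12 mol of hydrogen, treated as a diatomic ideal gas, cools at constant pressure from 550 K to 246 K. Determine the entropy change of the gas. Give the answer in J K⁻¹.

ΔS = -96.5 J/K

At constant pressure, ΔS = nC_p ln(T₂/T₁) with C_p = 7R/2 = 29.1 J mol⁻¹ K⁻¹.
ΔS = 4.12 × 29.1 × ln(246/550) = -96.5 J/K.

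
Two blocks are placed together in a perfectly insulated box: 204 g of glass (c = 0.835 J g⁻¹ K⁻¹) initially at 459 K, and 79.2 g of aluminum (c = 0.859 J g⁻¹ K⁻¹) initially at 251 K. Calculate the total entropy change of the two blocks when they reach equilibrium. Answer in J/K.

Energy balance: T_f = (m₁c₁T₁ + m₂c₂T₂)/(m₁c₁ + m₂c₂) = 399.64 K.
ΔS₁ = m₁c₁ ln(T_f/T₁) = 170.34 × ln(399.64/459) = -23.59 J/K.
ΔS₂ = m₂c₂ ln(T_f/T₂) = 68.0328 × ln(399.64/251) = 31.64 J/K.
ΔS_total = -23.59 + 31.64 = 8.05 J/K.

ΔS_total = 8.05 J/K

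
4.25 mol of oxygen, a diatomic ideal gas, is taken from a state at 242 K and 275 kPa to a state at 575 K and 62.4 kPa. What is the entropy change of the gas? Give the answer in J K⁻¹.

ΔS = nC_p ln(T₂/T₁) − nR ln(P₂/P₁), with C_p = 7R/2 = 29.1 J mol⁻¹ K⁻¹ for a diatomic ideal gas.
ΔS = 4.25 × [29.1 × ln(575/242) − 8.314 × ln(62.4/275)] = 159 J/K.

ΔS = 159 J/K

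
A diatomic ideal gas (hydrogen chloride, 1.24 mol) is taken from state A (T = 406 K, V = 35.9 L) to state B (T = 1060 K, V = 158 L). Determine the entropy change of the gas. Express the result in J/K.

ΔS = 40 J/K

Entropy is a state function: ΔS = nC_V ln(T₂/T₁) + nR ln(V₂/V₁), with C_V = 5R/2 = 20.79 J mol⁻¹ K⁻¹ for a diatomic ideal gas.
ΔS = 1.24 × [20.79 × ln(1060/406) + 8.314 × ln(158/35.9)] = 40 J/K.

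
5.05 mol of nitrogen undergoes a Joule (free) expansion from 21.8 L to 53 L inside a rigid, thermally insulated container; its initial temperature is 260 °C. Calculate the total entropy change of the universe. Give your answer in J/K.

For an ideal gas in free expansion Q = 0 and W = 0, so T is unchanged.
Entropy is a state function; using a reversible isothermal path, ΔS_gas = nR ln(V₂/V₁) = 5.05 × 8.314 × ln(53/21.8) = 37.3 J/K.
The insulated surroundings exchange no heat, so ΔS_surr = 0 and ΔS_universe = ΔS_gas.

ΔS_universe = 37.3 J/K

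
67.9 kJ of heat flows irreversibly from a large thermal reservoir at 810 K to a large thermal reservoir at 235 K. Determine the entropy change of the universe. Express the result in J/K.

ΔS_total = 205 J/K

ΔS_hot = −Q/T_H = −67900/810 = -83.83 J/K and ΔS_cold = +Q/T_C = 67900/235 = 288.9 J/K.
ΔS_total = -83.83 + 288.9 = 205 J/K, positive as the second law requires.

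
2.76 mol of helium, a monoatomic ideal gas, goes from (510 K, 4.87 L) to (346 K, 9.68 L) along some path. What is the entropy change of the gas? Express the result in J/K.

ΔS = 2.41 J/K

Entropy is a state function: ΔS = nC_V ln(T₂/T₁) + nR ln(V₂/V₁), with C_V = 3R/2 = 12.47 J mol⁻¹ K⁻¹ for a monoatomic ideal gas.
ΔS = 2.76 × [12.47 × ln(346/510) + 8.314 × ln(9.68/4.87)] = 2.41 J/K.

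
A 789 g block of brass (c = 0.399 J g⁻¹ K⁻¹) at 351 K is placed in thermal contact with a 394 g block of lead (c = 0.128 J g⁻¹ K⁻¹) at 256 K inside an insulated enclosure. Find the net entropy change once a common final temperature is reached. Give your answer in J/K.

Energy balance: T_f = (m₁c₁T₁ + m₂c₂T₂)/(m₁c₁ + m₂c₂) = 337.88 K.
ΔS₁ = m₁c₁ ln(T_f/T₁) = 314.811 × ln(337.88/351) = -11.99 J/K.
ΔS₂ = m₂c₂ ln(T_f/T₂) = 50.432 × ln(337.88/256) = 14 J/K.
ΔS_total = -11.99 + 14 = 2.01 J/K.

ΔS_total = 2.01 J/K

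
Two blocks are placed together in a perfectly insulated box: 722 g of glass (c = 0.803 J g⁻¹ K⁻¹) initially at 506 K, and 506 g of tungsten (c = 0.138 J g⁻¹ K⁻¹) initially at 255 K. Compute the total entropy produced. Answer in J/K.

Energy balance: T_f = (m₁c₁T₁ + m₂c₂T₂)/(m₁c₁ + m₂c₂) = 479.02 K.
ΔS₁ = m₁c₁ ln(T_f/T₁) = 579.766 × ln(479.02/506) = -31.77 J/K.
ΔS₂ = m₂c₂ ln(T_f/T₂) = 69.828 × ln(479.02/255) = 44.02 J/K.
ΔS_total = -31.77 + 44.02 = 12.3 J/K.

ΔS_total = 12.3 J/K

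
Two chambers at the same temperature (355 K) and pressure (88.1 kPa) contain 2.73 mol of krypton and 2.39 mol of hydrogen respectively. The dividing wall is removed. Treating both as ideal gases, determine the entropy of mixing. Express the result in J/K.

ΔS_mix = 29.4 J/K

Mole fractions: x_A = 2.73/5.12 = 0.533, x_B = 0.467.
ΔS_mix = −R(n_A ln x_A + n_B ln x_B) = −8.314 × (2.73 ln 0.533 + 2.39 ln 0.467) = 29.4 J/K.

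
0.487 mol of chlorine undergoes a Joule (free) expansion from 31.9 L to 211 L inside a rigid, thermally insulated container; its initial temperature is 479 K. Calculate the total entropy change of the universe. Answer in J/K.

ΔS_universe = 7.65 J/K

No heat is exchanged and no work is done, so the ideal-gas temperature stays constant.
Entropy is a state function; using a reversible isothermal path, ΔS_gas = nR ln(V₂/V₁) = 0.487 × 8.314 × ln(211/31.9) = 7.65 J/K.
The insulated surroundings exchange no heat, so ΔS_surr = 0 and ΔS_universe = ΔS_gas.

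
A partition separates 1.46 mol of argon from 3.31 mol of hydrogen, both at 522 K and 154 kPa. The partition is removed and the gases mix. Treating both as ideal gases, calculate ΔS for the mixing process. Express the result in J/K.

Mole fractions: x_A = 1.46/4.77 = 0.306, x_B = 0.694.
ΔS_mix = −R(n_A ln x_A + n_B ln x_B) = −8.314 × (1.46 ln 0.306 + 3.31 ln 0.694) = 24.4 J/K.

ΔS_mix = 24.4 J/K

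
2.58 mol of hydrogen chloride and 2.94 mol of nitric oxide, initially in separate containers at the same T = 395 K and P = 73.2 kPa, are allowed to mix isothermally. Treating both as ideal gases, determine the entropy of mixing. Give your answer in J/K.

Mole fractions: x_A = 2.58/5.52 = 0.467, x_B = 0.533.
ΔS_mix = −R(n_A ln x_A + n_B ln x_B) = −8.314 × (2.58 ln 0.467 + 2.94 ln 0.533) = 31.7 J/K.

ΔS_mix = 31.7 J/K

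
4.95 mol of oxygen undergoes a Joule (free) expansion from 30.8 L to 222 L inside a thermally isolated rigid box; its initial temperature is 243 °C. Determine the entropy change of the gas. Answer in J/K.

For an ideal gas in free expansion Q = 0 and W = 0, so T is unchanged.
Entropy is a state function; using a reversible isothermal path, ΔS_gas = nR ln(V₂/V₁) = 4.95 × 8.314 × ln(222/30.8) = 81.3 J/K.

ΔS_gas = 81.3 J/K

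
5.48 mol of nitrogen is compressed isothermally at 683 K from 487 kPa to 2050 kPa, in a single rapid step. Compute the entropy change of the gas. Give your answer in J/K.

Entropy is a state function, so ΔS_gas depends only on the end states.
For an isothermal ideal gas ΔS_gas = nR ln(P₁/P₂) = 5.48 × 8.314 × ln(487/2050) = -65.5 J/K.

ΔS_gas = -65.5 J/K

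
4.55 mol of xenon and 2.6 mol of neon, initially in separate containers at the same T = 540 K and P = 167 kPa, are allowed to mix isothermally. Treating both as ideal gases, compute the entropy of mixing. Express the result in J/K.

Mole fractions: x_A = 4.55/7.15 = 0.636, x_B = 0.364.
ΔS_mix = −R(n_A ln x_A + n_B ln x_B) = −8.314 × (4.55 ln 0.636 + 2.6 ln 0.364) = 39 J/K.

ΔS_mix = 39 J/K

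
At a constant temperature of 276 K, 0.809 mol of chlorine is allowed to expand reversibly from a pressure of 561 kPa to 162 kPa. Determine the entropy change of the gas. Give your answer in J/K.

For an isothermal ideal gas ΔS_gas = nR ln(P₁/P₂) = 0.809 × 8.314 × ln(561/162) = 8.35 J/K.

ΔS_gas = 8.35 J/K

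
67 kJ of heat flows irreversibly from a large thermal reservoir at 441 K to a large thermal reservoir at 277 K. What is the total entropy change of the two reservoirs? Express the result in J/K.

ΔS_total = 89.9 J/K

ΔS_hot = −Q/T_H = −67000/441 = -151.93 J/K and ΔS_cold = +Q/T_C = 67000/277 = 241.88 J/K.
ΔS_total = -151.93 + 241.88 = 89.9 J/K, positive as the second law requires.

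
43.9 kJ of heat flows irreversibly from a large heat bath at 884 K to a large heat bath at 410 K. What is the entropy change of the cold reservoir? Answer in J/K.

The cold reservoir gains heat Q, so ΔS_cold = +Q/T_C = 43900/410 = 107 J/K.

ΔS_cold = 107 J/K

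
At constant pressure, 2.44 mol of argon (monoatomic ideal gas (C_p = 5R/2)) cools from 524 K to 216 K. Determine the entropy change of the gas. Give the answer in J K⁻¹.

ΔS = -44.9 J/K

At constant pressure, ΔS = nC_p ln(T₂/T₁) with C_p = 5R/2 = 20.79 J mol⁻¹ K⁻¹.
ΔS = 2.44 × 20.79 × ln(216/524) = -44.9 J/K.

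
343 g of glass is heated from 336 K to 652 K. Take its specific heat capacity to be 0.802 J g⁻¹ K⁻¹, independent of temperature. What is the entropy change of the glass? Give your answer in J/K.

ΔS = 182 J/K

ΔS = ∫dQ_rev/T = m c ln(T₂/T₁) = 343 × 0.802 × ln(652/336) = 182 J/K.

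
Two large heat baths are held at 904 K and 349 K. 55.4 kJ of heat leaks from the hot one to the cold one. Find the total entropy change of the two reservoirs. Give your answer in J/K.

ΔS_total = 97.5 J/K

ΔS_hot = −Q/T_H = −55400/904 = -61.283 J/K and ΔS_cold = +Q/T_C = 55400/349 = 158.74 J/K.
ΔS_total = -61.283 + 158.74 = 97.5 J/K, positive as the second law requires.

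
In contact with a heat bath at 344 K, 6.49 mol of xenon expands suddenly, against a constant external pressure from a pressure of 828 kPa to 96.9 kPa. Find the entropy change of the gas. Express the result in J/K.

Entropy is a state function, so ΔS_gas depends only on the end states.
For an isothermal ideal gas ΔS_gas = nR ln(P₁/P₂) = 6.49 × 8.314 × ln(828/96.9) = 116 J/K.

ΔS_gas = 116 J/K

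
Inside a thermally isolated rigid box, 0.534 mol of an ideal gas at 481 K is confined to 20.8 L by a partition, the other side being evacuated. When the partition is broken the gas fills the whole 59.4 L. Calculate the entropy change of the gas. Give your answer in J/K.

For an ideal gas in free expansion Q = 0 and W = 0, so T is unchanged.
Entropy is a state function; using a reversible isothermal path, ΔS_gas = nR ln(V₂/V₁) = 0.534 × 8.314 × ln(59.4/20.8) = 4.66 J/K.

ΔS_gas = 4.66 J/K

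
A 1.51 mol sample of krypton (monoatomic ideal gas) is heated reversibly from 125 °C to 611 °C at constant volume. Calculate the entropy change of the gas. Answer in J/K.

In kelvin: T₁ = 398.15 K, T₂ = 884.15 K. At constant volume, ΔS = nC_V ln(T₂/T₁) with C_V = 3R/2 = 12.47 J mol⁻¹ K⁻¹.
ΔS = 1.51 × 12.47 × ln(884.15/398.15) = 15 J/K.

ΔS = 15 J/K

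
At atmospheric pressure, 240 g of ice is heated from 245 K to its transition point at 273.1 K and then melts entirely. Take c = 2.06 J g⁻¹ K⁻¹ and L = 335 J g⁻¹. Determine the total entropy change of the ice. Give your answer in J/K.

Warming step: ΔS₁ = m c ln(T_tr/T_i) = 240 × 2.06 × ln(273.1/245) = 53.68 J/K.
Phase change: ΔS₂ = +mL/T_tr = 240 × 335 / 273.1 = 294.4 J/K.
ΔS_total = (53.68) + (294.4) = 348 J/K.

ΔS = 348 J/K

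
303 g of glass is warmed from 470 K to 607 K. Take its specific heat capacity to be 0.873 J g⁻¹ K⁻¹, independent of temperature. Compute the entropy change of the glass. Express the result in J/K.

ΔS = ∫dQ_rev/T = m c ln(T₂/T₁) = 303 × 0.873 × ln(607/470) = 67.7 J/K.

ΔS = 67.7 J/K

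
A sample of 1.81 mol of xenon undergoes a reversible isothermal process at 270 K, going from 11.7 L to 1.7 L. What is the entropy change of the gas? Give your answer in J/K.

For an isothermal ideal gas ΔS_gas = nR ln(V₂/V₁) = 1.81 × 8.314 × ln(1.7/11.7) = -29 J/K.

ΔS_gas = -29 J/K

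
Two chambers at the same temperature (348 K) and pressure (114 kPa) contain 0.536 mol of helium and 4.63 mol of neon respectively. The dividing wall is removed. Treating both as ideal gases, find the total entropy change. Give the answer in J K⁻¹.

Mole fractions: x_A = 0.536/5.17 = 0.104, x_B = 0.896.
ΔS_mix = −R(n_A ln x_A + n_B ln x_B) = −8.314 × (0.536 ln 0.104 + 4.63 ln 0.896) = 14.3 J/K.

ΔS_mix = 14.3 J/K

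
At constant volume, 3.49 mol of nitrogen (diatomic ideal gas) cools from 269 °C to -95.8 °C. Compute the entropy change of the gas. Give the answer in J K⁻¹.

ΔS = -81.1 J/K

In kelvin: T₁ = 542.15 K, T₂ = 177.35 K. At constant volume, ΔS = nC_V ln(T₂/T₁) with C_V = 5R/2 = 20.79 J mol⁻¹ K⁻¹.
ΔS = 3.49 × 20.79 × ln(177.35/542.15) = -81.1 J/K.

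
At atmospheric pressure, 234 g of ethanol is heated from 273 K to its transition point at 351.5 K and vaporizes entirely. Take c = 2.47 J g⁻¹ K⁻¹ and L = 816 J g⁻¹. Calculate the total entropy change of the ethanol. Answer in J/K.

Warming step: ΔS₁ = m c ln(T_tr/T_i) = 234 × 2.47 × ln(351.5/273) = 146.1 J/K.
Phase change: ΔS₂ = +mL/T_tr = 234 × 816 / 351.5 = 543.2 J/K.
ΔS_total = (146.1) + (543.2) = 689 J/K.

ΔS = 689 J/K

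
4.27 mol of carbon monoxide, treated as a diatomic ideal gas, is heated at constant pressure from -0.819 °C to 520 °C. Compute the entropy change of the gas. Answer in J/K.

ΔS = 133 J/K

In kelvin: T₁ = 272.331 K, T₂ = 793.15 K. At constant pressure, ΔS = nC_p ln(T₂/T₁) with C_p = 7R/2 = 29.1 J mol⁻¹ K⁻¹.
ΔS = 4.27 × 29.1 × ln(793.15/272.331) = 133 J/K.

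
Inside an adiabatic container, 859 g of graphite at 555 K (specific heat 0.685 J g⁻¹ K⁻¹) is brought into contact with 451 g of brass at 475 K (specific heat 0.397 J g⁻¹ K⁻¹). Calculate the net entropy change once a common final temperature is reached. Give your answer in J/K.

Energy balance: T_f = (m₁c₁T₁ + m₂c₂T₂)/(m₁c₁ + m₂c₂) = 536.34 K.
ΔS₁ = m₁c₁ ln(T_f/T₁) = 588.415 × ln(536.34/555) = -20.128 J/K.
ΔS₂ = m₂c₂ ln(T_f/T₂) = 179.047 × ln(536.34/475) = 21.745 J/K.
ΔS_total = -20.128 + 21.745 = 1.62 J/K.

ΔS_total = 1.62 J/K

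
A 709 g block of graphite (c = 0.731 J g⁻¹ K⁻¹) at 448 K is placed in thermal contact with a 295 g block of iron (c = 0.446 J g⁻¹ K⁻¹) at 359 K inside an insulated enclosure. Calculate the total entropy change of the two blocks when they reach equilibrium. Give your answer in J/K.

ΔS_total = 2.46 J/K

Energy balance: T_f = (m₁c₁T₁ + m₂c₂T₂)/(m₁c₁ + m₂c₂) = 429.98 K.
ΔS₁ = m₁c₁ ln(T_f/T₁) = 518.279 × ln(429.98/448) = -21.28 J/K.
ΔS₂ = m₂c₂ ln(T_f/T₂) = 131.57 × ln(429.98/359) = 23.74 J/K.
ΔS_total = -21.28 + 23.74 = 2.46 J/K.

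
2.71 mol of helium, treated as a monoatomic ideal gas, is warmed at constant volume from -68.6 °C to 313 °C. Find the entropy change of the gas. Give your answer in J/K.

ΔS = 35.6 J/K

In kelvin: T₁ = 204.55 K, T₂ = 586.15 K. At constant volume, ΔS = nC_V ln(T₂/T₁) with C_V = 3R/2 = 12.47 J mol⁻¹ K⁻¹.
ΔS = 2.71 × 12.47 × ln(586.15/204.55) = 35.6 J/K.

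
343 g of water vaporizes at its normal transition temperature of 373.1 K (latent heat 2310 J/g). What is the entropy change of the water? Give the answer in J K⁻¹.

Heat absorbed by the substance: Q = mL = 343 × 2310 = 792330 J.
At constant T, ΔS = Q_rev/T = 792330 / 373.1 = 2120 J/K.

ΔS = 2120 J/K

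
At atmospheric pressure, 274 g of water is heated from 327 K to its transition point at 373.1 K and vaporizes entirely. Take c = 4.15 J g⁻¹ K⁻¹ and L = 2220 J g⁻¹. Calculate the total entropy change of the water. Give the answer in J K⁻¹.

Warming step: ΔS₁ = m c ln(T_tr/T_i) = 274 × 4.15 × ln(373.1/327) = 150 J/K.
Phase change: ΔS₂ = +mL/T_tr = 274 × 2220 / 373.1 = 1630 J/K.
ΔS_total = (150) + (1630) = 1780 J/K.

ΔS = 1780 J/K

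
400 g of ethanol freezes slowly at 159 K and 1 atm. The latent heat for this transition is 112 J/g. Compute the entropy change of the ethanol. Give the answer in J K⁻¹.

ΔS = -282 J/K

Heat released by the substance: Q = −mL = −400 × 112 = −44800 J.
At constant T, ΔS = Q_rev/T = −44800 / 159 = -282 J/K.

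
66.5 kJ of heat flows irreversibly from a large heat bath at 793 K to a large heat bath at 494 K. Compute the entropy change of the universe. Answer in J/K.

ΔS_hot = −Q/T_H = −66500/793 = -83.859 J/K and ΔS_cold = +Q/T_C = 66500/494 = 134.62 J/K.
ΔS_total = -83.859 + 134.62 = 50.8 J/K, positive as the second law requires.

ΔS_total = 50.8 J/K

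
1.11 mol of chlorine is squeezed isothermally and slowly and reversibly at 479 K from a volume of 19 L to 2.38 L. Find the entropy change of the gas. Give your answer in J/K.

ΔS_gas = -19.2 J/K

For an isothermal ideal gas ΔS_gas = nR ln(V₂/V₁) = 1.11 × 8.314 × ln(2.38/19) = -19.2 J/K.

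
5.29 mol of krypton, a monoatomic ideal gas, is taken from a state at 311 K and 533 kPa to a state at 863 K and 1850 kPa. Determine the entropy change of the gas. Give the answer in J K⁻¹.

ΔS = nC_p ln(T₂/T₁) − nR ln(P₂/P₁), with C_p = 5R/2 = 20.79 J mol⁻¹ K⁻¹ for a monoatomic ideal gas.
ΔS = 5.29 × [20.79 × ln(863/311) − 8.314 × ln(1850/533)] = 57.5 J/K.

ΔS = 57.5 J/K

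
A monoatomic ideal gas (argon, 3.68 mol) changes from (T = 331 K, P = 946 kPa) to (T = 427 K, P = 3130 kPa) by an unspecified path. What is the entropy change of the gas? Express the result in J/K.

ΔS = nC_p ln(T₂/T₁) − nR ln(P₂/P₁), with C_p = 5R/2 = 20.79 J mol⁻¹ K⁻¹ for a monoatomic ideal gas.
ΔS = 3.68 × [20.79 × ln(427/331) − 8.314 × ln(3130/946)] = -17.1 J/K.

ΔS = -17.1 J/K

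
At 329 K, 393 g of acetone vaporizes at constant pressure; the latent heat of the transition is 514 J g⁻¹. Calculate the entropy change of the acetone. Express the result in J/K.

Heat absorbed by the substance: Q = mL = 393 × 514 = 202002 J.
At constant T, ΔS = Q_rev/T = 202002 / 329 = 614 J/K.

ΔS = 614 J/K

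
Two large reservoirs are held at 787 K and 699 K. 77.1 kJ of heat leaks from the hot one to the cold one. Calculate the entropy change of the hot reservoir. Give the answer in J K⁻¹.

ΔS_hot = -98 J/K

The hot reservoir loses heat Q, so ΔS_hot = −Q/T_H = −77100/787 = -98 J/K.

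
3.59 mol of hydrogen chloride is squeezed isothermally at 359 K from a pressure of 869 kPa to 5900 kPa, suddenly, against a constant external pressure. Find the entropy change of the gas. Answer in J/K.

Entropy is a state function, so ΔS_gas depends only on the end states.
For an isothermal ideal gas ΔS_gas = nR ln(P₁/P₂) = 3.59 × 8.314 × ln(869/5900) = -57.2 J/K.

ΔS_gas = -57.2 J/K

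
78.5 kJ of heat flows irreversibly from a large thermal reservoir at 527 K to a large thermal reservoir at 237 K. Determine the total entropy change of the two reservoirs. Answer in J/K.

ΔS_total = 182 J/K

ΔS_hot = −Q/T_H = −78500/527 = -149 J/K and ΔS_cold = +Q/T_C = 78500/237 = 331.2 J/K.
ΔS_total = -149 + 331.2 = 182 J/K, positive as the second law requires.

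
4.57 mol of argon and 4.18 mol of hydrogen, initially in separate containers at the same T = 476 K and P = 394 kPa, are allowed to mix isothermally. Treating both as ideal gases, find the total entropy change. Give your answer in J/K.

ΔS_mix = 50.4 J/K

Mole fractions: x_A = 4.57/8.75 = 0.522, x_B = 0.478.
ΔS_mix = −R(n_A ln x_A + n_B ln x_B) = −8.314 × (4.57 ln 0.522 + 4.18 ln 0.478) = 50.4 J/K.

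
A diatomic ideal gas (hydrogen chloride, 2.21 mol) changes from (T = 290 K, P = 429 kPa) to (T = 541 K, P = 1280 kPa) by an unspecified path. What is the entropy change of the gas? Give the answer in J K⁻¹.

ΔS = 20 J/K

ΔS = nC_p ln(T₂/T₁) − nR ln(P₂/P₁), with C_p = 7R/2 = 29.1 J mol⁻¹ K⁻¹ for a diatomic ideal gas.
ΔS = 2.21 × [29.1 × ln(541/290) − 8.314 × ln(1280/429)] = 20 J/K.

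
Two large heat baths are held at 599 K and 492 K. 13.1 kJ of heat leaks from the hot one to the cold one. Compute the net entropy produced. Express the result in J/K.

ΔS_hot = −Q/T_H = −13100/599 = -21.87 J/K and ΔS_cold = +Q/T_C = 13100/492 = 26.63 J/K.
ΔS_total = -21.87 + 26.63 = 4.76 J/K, positive as the second law requires.

ΔS_total = 4.76 J/K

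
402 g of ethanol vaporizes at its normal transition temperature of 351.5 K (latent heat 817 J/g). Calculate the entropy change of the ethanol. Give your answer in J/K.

Heat absorbed by the substance: Q = mL = 402 × 817 = 328434 J.
At constant T, ΔS = Q_rev/T = 328434 / 351.5 = 934 J/K.

ΔS = 934 J/K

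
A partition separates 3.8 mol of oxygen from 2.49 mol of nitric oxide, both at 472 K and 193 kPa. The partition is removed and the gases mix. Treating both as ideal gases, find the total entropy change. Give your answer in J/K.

Mole fractions: x_A = 3.8/6.29 = 0.604, x_B = 0.396.
ΔS_mix = −R(n_A ln x_A + n_B ln x_B) = −8.314 × (3.8 ln 0.604 + 2.49 ln 0.396) = 35.1 J/K.

ΔS_mix = 35.1 J/K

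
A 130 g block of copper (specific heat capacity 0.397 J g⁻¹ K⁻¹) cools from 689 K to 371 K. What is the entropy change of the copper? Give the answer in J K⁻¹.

ΔS = -31.9 J/K

ΔS = ∫dQ_rev/T = m c ln(T₂/T₁) = 130 × 0.397 × ln(371/689) = -31.9 J/K.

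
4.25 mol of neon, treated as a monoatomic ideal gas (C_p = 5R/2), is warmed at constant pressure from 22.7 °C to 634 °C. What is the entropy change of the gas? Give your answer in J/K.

In kelvin: T₁ = 295.85 K, T₂ = 907.15 K. At constant pressure, ΔS = nC_p ln(T₂/T₁) with C_p = 5R/2 = 20.79 J mol⁻¹ K⁻¹.
ΔS = 4.25 × 20.79 × ln(907.15/295.85) = 99 J/K.

ΔS = 99 J/K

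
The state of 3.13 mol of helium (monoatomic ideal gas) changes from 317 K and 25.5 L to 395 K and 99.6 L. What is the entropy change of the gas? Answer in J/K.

ΔS = 44 J/K

Entropy is a state function: ΔS = nC_V ln(T₂/T₁) + nR ln(V₂/V₁), with C_V = 3R/2 = 12.47 J mol⁻¹ K⁻¹ for a monoatomic ideal gas.
ΔS = 3.13 × [12.47 × ln(395/317) + 8.314 × ln(99.6/25.5)] = 44 J/K.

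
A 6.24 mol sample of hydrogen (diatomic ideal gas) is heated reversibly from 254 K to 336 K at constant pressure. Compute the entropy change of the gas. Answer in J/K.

ΔS = 50.8 J/K

At constant pressure, ΔS = nC_p ln(T₂/T₁) with C_p = 7R/2 = 29.1 J mol⁻¹ K⁻¹.
ΔS = 6.24 × 29.1 × ln(336/254) = 50.8 J/K.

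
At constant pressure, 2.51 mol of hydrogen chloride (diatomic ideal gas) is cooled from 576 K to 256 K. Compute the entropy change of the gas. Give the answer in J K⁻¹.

At constant pressure, ΔS = nC_p ln(T₂/T₁) with C_p = 7R/2 = 29.1 J mol⁻¹ K⁻¹.
ΔS = 2.51 × 29.1 × ln(256/576) = -59.2 J/K.

ΔS = -59.2 J/K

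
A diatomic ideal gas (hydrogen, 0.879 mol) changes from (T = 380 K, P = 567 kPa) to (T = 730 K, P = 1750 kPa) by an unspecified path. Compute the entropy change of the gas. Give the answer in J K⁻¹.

ΔS = 8.46 J/K

ΔS = nC_p ln(T₂/T₁) − nR ln(P₂/P₁), with C_p = 7R/2 = 29.1 J mol⁻¹ K⁻¹ for a diatomic ideal gas.
ΔS = 0.879 × [29.1 × ln(730/380) − 8.314 × ln(1750/567)] = 8.46 J/K.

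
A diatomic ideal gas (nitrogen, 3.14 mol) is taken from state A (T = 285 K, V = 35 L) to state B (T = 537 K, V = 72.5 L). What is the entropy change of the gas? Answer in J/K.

ΔS = 60.4 J/K

Entropy is a state function: ΔS = nC_V ln(T₂/T₁) + nR ln(V₂/V₁), with C_V = 5R/2 = 20.79 J mol⁻¹ K⁻¹ for a diatomic ideal gas.
ΔS = 3.14 × [20.79 × ln(537/285) + 8.314 × ln(72.5/35)] = 60.4 J/K.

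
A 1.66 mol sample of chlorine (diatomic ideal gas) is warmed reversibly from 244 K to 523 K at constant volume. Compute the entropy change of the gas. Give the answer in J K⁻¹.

ΔS = 26.3 J/K

At constant volume, ΔS = nC_V ln(T₂/T₁) with C_V = 5R/2 = 20.79 J mol⁻¹ K⁻¹.
ΔS = 1.66 × 20.79 × ln(523/244) = 26.3 J/K.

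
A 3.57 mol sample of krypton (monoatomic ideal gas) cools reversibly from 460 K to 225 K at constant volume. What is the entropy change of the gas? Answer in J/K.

At constant volume, ΔS = nC_V ln(T₂/T₁) with C_V = 3R/2 = 12.47 J mol⁻¹ K⁻¹.
ΔS = 3.57 × 12.47 × ln(225/460) = -31.8 J/K.

ΔS = -31.8 J/K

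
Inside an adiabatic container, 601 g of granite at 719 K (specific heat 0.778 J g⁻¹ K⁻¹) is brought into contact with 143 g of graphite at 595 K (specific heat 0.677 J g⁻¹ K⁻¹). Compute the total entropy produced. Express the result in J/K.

Energy balance: T_f = (m₁c₁T₁ + m₂c₂T₂)/(m₁c₁ + m₂c₂) = 697.73 K.
ΔS₁ = m₁c₁ ln(T_f/T₁) = 467.578 × ln(697.73/719) = -14.04 J/K.
ΔS₂ = m₂c₂ ln(T_f/T₂) = 96.811 × ln(697.73/595) = 15.42 J/K.
ΔS_total = -14.04 + 15.42 = 1.38 J/K.

ΔS_total = 1.38 J/K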